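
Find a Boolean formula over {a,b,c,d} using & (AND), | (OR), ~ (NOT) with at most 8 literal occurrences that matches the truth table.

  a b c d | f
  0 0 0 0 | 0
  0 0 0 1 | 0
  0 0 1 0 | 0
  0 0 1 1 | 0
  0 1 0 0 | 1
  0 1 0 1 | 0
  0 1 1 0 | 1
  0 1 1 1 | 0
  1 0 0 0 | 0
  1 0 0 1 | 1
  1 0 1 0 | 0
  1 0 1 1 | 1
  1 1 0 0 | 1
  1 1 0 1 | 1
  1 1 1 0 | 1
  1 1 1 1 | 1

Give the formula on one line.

(((d | ~a) & a) | (b & ~d))

  ~a = 1111111100000000
  (d | ~a) = 1111111101010101
  ((d | ~a) & a) = 0000000001010101
  ~d = 1010101010101010
  (b & ~d) = 0000101000001010
  (((d | ~a) & a) | (b & ~d)) = 0000101001011111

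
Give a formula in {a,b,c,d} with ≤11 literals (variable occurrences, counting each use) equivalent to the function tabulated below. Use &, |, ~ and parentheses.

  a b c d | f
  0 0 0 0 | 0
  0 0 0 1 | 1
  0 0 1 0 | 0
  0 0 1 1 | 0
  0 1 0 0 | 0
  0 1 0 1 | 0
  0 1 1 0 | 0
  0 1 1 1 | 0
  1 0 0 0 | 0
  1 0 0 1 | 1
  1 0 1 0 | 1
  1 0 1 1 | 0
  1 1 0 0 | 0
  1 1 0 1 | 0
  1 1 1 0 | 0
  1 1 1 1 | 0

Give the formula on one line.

  ~b = 1111000011110000
  ~c = 1100110011001100
  (~b & ~c) = 1100000011000000
  (d & ~b) = 0101000001010000
  ((~b & ~c) & (d & ~b)) = 0100000001000000
  ~d = 1010101010101010
  (~b & ~d) = 1010000010100000
  (a & (~b & ~d)) = 0000000010100000
  ((a & (~b & ~d)) & c) = 0000000000100000
  (((~b & ~c) & (d & ~b)) | ((a & (~b & ~d)) & c)) = 0100000001100000

(((~b & ~c) & (d & ~b)) | ((a & (~b & ~d)) & c))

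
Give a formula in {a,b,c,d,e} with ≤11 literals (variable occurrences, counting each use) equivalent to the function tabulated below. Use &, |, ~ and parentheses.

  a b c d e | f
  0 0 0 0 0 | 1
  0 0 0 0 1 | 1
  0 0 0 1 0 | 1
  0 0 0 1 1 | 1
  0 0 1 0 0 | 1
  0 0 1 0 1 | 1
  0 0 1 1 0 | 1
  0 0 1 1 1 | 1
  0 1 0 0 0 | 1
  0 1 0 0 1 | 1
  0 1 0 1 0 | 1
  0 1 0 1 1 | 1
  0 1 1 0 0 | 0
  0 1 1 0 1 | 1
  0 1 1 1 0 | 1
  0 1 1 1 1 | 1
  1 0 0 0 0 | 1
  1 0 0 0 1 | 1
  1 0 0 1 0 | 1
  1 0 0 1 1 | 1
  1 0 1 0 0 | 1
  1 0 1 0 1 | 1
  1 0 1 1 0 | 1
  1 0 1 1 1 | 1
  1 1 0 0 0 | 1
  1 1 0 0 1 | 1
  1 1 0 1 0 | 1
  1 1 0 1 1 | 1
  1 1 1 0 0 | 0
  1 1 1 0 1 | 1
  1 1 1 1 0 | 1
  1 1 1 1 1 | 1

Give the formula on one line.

((e | ~c) | (e | (((~b | d) | (b & e)) & c)))

  ~c = 11110000111100001111000011110000
  (e | ~c) = 11110101111101011111010111110101
  ~b = 11111111000000001111111100000000
  (~b | d) = 11111111001100111111111100110011
  (b & e) = 00000000010101010000000001010101
  ((~b | d) | (b & e)) = 11111111011101111111111101110111
  (((~b | d) | (b & e)) & c) = 00001111000001110000111100000111
  (e | (((~b | d) | (b & e)) & c)) = 01011111010101110101111101010111
  ((e | ~c) | (e | (((~b | d) | (b & e)) & c))) = 11111111111101111111111111110111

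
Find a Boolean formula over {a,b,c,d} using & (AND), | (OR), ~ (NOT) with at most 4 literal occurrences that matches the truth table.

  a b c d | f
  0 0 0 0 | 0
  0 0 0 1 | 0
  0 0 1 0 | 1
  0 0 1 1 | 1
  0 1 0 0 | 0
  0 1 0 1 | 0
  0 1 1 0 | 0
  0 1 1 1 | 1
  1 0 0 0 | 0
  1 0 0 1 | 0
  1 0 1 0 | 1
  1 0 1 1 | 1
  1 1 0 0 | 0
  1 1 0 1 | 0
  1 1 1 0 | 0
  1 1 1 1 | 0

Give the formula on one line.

  ~b = 1111000011110000
  ~a = 1111111100000000
  (d & ~a) = 0101010100000000
  (~b | (d & ~a)) = 1111010111110000
  ((~b | (d & ~a)) & c) = 0011000100110000

((~b | (d & ~a)) & c)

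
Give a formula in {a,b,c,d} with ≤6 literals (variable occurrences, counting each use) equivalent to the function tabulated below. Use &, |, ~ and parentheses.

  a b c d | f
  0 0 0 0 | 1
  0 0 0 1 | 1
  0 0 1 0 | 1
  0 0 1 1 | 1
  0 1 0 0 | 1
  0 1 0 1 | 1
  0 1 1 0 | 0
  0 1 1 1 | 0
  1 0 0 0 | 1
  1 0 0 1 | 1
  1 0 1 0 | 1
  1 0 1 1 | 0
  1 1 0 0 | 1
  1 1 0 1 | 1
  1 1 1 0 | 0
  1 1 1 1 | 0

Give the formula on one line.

  ~b = 1111000011110000
  (c & ~b) = 0011000000110000
  ~d = 1010101010101010
  ~a = 1111111100000000
  (~d | ~a) = 1111111110101010
  ((c & ~b) & (~d | ~a)) = 0011000000100000
  ~c = 1100110011001100
  (((c & ~b) & (~d | ~a)) | ~c) = 1111110011101100

(((c & ~b) & (~d | ~a)) | ~c)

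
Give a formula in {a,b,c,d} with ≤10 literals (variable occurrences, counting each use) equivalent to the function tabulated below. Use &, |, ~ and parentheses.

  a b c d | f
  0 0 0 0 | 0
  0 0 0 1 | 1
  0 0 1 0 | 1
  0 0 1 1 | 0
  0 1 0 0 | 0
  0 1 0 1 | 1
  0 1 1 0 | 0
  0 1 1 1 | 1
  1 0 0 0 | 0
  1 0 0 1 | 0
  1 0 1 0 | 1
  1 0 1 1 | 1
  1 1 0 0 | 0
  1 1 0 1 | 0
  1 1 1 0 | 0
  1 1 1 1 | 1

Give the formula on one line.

(((b | ~c) | (a | ~d)) & (((~b & c) | d) & (~a | c)))

  ~c = 1100110011001100
  (b | ~c) = 1100111111001111
  ~d = 1010101010101010
  (a | ~d) = 1010101011111111
  ((b | ~c) | (a | ~d)) = 1110111111111111
  ~b = 1111000011110000
  (~b & c) = 0011000000110000
  ((~b & c) | d) = 0111010101110101
  ~a = 1111111100000000
  (~a | c) = 1111111100110011
  (((~b & c) | d) & (~a | c)) = 0111010100110001
  (((b | ~c) | (a | ~d)) & (((~b & c) | d) & (~a | c))) = 0110010100110001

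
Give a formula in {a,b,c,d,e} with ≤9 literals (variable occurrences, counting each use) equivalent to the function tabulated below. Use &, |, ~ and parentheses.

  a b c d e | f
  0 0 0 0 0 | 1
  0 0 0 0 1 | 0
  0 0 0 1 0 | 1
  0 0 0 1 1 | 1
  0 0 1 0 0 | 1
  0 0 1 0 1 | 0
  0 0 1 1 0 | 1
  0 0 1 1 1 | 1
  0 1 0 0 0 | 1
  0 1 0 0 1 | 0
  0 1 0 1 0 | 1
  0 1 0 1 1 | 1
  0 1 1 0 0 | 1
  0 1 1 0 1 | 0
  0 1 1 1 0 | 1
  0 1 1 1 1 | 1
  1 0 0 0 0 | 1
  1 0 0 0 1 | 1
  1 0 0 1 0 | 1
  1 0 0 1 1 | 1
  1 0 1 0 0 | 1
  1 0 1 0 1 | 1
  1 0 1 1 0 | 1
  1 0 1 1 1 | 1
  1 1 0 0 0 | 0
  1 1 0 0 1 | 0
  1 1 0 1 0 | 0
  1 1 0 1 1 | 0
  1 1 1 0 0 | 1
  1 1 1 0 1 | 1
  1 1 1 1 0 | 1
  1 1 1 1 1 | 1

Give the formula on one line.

(((c | ~b) | ~a) & ((~a & ~e) | (((d & b) | a) | d)))

  ~b = 11111111000000001111111100000000
  (c | ~b) = 11111111000011111111111100001111
  ~a = 11111111111111110000000000000000
  ((c | ~b) | ~a) = 11111111111111111111111100001111
  ~e = 10101010101010101010101010101010
  (~a & ~e) = 10101010101010100000000000000000
  (d & b) = 00000000001100110000000000110011
  ((d & b) | a) = 00000000001100111111111111111111
  (((d & b) | a) | d) = 00110011001100111111111111111111
  ((~a & ~e) | (((d & b) | a) | d)) = 10111011101110111111111111111111
  (((c | ~b) | ~a) & ((~a & ~e) | (((d & b) | a) | d))) = 10111011101110111111111100001111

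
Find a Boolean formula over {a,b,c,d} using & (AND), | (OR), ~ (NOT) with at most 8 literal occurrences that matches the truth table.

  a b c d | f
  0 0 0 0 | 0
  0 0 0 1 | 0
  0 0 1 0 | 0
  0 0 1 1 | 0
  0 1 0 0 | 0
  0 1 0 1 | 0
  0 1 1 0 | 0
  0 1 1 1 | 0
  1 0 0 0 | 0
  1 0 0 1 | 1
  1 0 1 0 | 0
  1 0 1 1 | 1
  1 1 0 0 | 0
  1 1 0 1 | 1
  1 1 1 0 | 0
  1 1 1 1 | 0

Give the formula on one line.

(((~c & d) | (~b & d)) & a)

  ~c = 1100110011001100
  (~c & d) = 0100010001000100
  ~b = 1111000011110000
  (~b & d) = 0101000001010000
  ((~c & d) | (~b & d)) = 0101010001010100
  (((~c & d) | (~b & d)) & a) = 0000000001010100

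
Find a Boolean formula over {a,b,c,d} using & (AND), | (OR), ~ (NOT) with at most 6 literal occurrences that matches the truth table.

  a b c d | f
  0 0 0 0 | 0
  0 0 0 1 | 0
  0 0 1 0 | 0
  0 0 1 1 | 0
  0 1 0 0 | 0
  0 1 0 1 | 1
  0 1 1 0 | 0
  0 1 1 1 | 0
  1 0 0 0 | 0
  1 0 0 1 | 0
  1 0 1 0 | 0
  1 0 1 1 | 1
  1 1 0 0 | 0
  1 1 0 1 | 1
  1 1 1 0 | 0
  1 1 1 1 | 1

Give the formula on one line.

(((d & ~c) & b) | ((c & d) & a))

  ~c = 1100110011001100
  (d & ~c) = 0100010001000100
  ((d & ~c) & b) = 0000010000000100
  (c & d) = 0001000100010001
  ((c & d) & a) = 0000000000010001
  (((d & ~c) & b) | ((c & d) & a)) = 0000010000010101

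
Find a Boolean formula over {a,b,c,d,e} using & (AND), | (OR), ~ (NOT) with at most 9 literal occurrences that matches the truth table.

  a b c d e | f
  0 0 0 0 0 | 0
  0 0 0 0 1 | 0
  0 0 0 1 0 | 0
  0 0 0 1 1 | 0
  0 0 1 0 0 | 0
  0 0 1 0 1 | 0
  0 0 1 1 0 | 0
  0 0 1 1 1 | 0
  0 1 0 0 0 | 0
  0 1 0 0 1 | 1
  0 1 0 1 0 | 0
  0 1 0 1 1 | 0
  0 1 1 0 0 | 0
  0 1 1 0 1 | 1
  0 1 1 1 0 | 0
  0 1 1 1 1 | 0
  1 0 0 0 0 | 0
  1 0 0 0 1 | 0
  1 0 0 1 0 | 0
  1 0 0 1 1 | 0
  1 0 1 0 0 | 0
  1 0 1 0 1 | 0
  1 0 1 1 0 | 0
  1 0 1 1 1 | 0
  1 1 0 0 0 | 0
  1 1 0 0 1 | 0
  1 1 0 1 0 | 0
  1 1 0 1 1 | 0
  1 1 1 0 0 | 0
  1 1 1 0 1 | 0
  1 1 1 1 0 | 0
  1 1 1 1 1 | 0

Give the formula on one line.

((e & (a | (b & ~d))) & (~a & e))

  ~d = 11001100110011001100110011001100
  (b & ~d) = 00000000110011000000000011001100
  (a | (b & ~d)) = 00000000110011001111111111111111
  (e & (a | (b & ~d))) = 00000000010001000101010101010101
  ~a = 11111111111111110000000000000000
  (~a & e) = 01010101010101010000000000000000
  ((e & (a | (b & ~d))) & (~a & e)) = 00000000010001000000000000000000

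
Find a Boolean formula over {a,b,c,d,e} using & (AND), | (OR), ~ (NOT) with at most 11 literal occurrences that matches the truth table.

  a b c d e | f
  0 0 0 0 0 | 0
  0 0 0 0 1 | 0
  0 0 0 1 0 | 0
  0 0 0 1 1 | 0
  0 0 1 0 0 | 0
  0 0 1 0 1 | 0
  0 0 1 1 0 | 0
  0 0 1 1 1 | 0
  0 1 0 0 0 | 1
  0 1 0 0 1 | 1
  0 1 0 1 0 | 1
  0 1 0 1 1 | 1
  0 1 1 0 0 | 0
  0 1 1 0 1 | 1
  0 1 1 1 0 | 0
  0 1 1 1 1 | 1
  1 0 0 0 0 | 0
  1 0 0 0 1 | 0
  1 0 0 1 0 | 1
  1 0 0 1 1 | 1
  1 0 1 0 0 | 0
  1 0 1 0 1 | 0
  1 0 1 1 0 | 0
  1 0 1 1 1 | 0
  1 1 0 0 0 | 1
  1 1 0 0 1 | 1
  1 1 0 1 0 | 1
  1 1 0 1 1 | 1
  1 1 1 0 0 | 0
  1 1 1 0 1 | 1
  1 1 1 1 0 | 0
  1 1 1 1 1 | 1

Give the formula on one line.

((~c & ((d | b) & (b | a))) | (b & (~c | e)))

  ~c = 11110000111100001111000011110000
  (d | b) = 00110011111111110011001111111111
  (b | a) = 00000000111111111111111111111111
  ((d | b) & (b | a)) = 00000000111111110011001111111111
  (~c & ((d | b) & (b | a))) = 00000000111100000011000011110000
  (~c | e) = 11110101111101011111010111110101
  (b & (~c | e)) = 00000000111101010000000011110101
  ((~c & ((d | b) & (b | a))) | (b & (~c | e))) = 00000000111101010011000011110101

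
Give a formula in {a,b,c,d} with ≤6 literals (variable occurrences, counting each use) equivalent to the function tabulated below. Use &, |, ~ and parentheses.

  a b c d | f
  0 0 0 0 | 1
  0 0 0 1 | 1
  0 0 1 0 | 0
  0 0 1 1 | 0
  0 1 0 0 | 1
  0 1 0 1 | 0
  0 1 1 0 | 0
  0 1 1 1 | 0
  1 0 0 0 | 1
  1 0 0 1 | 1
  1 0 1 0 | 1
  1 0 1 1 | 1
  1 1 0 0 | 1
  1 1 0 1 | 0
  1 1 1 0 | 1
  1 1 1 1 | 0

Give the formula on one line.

((~b | ~d) & (~c | a))

  ~b = 1111000011110000
  ~d = 1010101010101010
  (~b | ~d) = 1111101011111010
  ~c = 1100110011001100
  (~c | a) = 1100110011111111
  ((~b | ~d) & (~c | a)) = 1100100011111010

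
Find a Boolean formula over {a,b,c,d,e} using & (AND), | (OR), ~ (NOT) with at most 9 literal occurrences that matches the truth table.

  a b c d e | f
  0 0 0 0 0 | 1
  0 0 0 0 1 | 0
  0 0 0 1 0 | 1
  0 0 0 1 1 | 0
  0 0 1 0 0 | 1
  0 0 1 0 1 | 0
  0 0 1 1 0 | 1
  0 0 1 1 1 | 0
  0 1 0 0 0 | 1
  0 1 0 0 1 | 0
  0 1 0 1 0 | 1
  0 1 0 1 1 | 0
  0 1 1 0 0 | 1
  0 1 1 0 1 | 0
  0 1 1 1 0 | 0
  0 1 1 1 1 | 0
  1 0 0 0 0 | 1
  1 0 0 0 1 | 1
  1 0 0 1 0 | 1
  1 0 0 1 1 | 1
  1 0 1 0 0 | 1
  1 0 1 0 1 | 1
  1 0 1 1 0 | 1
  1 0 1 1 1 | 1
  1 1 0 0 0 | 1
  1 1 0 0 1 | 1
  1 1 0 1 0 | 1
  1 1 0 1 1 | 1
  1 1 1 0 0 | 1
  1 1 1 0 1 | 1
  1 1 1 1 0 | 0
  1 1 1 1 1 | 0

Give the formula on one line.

((~e | a) & ((~c | ~b) | (c & ~d)))

  ~e = 10101010101010101010101010101010
  (~e | a) = 10101010101010101111111111111111
  ~c = 11110000111100001111000011110000
  ~b = 11111111000000001111111100000000
  (~c | ~b) = 11111111111100001111111111110000
  ~d = 11001100110011001100110011001100
  (c & ~d) = 00001100000011000000110000001100
  ((~c | ~b) | (c & ~d)) = 11111111111111001111111111111100
  ((~e | a) & ((~c | ~b) | (c & ~d))) = 10101010101010001111111111111100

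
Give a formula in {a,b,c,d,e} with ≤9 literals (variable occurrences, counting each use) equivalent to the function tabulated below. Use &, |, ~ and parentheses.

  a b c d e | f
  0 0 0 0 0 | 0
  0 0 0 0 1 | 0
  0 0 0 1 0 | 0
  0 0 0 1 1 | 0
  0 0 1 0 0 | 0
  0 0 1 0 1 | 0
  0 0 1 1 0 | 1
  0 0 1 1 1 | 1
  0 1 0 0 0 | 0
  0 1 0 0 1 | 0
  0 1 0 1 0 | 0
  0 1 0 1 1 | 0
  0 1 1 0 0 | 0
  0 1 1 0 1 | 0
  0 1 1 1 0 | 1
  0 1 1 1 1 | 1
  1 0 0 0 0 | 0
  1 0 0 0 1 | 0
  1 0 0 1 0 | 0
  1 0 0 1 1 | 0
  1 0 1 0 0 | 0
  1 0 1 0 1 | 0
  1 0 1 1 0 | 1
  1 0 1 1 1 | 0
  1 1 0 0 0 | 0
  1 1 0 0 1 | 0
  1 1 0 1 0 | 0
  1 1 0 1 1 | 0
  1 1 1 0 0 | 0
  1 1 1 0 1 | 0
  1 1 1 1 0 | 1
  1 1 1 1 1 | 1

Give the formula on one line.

(((c & ~e) | (c & (b | ~a))) & d)

  ~e = 10101010101010101010101010101010
  (c & ~e) = 00001010000010100000101000001010
  ~a = 11111111111111110000000000000000
  (b | ~a) = 11111111111111110000000011111111
  (c & (b | ~a)) = 00001111000011110000000000001111
  ((c & ~e) | (c & (b | ~a))) = 00001111000011110000101000001111
  (((c & ~e) | (c & (b | ~a))) & d) = 00000011000000110000001000000011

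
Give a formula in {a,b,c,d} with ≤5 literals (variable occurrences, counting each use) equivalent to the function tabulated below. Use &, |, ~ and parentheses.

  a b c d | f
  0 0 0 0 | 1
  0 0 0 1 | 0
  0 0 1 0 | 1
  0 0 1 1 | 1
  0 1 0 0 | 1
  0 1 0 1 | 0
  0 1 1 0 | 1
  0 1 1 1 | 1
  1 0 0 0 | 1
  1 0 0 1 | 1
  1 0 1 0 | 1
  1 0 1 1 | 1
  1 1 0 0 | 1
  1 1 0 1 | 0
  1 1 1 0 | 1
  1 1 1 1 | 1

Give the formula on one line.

((a & ~b) | (c | ~d))

  ~b = 1111000011110000
  (a & ~b) = 0000000011110000
  ~d = 1010101010101010
  (c | ~d) = 1011101110111011
  ((a & ~b) | (c | ~d)) = 1011101111111011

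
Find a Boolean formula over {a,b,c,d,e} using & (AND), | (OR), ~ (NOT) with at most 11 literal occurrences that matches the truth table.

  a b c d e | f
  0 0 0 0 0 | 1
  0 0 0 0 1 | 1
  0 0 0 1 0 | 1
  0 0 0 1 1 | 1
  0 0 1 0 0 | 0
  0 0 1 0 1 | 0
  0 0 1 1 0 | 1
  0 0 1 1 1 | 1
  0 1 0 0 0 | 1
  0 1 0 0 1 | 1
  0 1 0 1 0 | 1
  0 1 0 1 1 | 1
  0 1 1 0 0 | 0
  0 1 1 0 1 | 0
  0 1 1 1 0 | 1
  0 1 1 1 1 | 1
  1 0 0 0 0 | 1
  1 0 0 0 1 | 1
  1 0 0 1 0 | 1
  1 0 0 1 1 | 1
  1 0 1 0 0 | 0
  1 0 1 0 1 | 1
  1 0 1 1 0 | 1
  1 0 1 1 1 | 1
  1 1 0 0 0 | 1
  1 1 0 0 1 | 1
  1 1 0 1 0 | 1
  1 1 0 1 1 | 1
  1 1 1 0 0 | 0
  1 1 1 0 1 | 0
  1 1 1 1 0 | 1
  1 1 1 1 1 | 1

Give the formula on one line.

  ~b = 11111111000000001111111100000000
  (d | ~b) = 11111111001100111111111100110011
  ~c = 11110000111100001111000011110000
  ((d | ~b) | ~c) = 11111111111100111111111111110011
  ~e = 10101010101010101010101010101010
  (((d | ~b) | ~c) | ~e) = 11111111111110111111111111111011
  (e & a) = 00000000000000000101010101010101
  (~c | (e & a)) = 11110000111100001111010111110101
  ((((d | ~b) | ~c) | ~e) & (~c | (e & a))) = 11110000111100001111010111110001
  (c & d) = 00000011000000110000001100000011
  (((((d | ~b) | ~c) | ~e) & (~c | (e & a))) | (c & d)) = 11110011111100111111011111110011

(((((d | ~b) | ~c) | ~e) & (~c | (e & a))) | (c & d))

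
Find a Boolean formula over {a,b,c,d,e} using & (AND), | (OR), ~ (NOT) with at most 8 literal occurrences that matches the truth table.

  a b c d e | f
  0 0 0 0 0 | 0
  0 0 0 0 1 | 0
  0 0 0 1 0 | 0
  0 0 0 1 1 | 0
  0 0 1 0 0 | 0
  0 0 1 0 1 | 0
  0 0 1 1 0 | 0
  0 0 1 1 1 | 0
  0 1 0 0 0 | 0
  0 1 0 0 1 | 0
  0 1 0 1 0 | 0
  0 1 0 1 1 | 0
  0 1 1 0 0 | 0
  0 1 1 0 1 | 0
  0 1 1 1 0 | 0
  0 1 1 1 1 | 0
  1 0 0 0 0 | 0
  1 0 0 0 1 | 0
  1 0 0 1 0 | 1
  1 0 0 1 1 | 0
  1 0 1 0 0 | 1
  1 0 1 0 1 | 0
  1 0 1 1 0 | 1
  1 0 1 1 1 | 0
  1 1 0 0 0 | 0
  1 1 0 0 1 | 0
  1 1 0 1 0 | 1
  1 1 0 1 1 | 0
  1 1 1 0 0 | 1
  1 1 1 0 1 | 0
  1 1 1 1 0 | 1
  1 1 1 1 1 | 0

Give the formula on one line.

((((e | d) & ~c) | c) & (a & ~e))

  (e | d) = 01110111011101110111011101110111
  ~c = 11110000111100001111000011110000
  ((e | d) & ~c) = 01110000011100000111000001110000
  (((e | d) & ~c) | c) = 01111111011111110111111101111111
  ~e = 10101010101010101010101010101010
  (a & ~e) = 00000000000000001010101010101010
  ((((e | d) & ~c) | c) & (a & ~e)) = 00000000000000000010101000101010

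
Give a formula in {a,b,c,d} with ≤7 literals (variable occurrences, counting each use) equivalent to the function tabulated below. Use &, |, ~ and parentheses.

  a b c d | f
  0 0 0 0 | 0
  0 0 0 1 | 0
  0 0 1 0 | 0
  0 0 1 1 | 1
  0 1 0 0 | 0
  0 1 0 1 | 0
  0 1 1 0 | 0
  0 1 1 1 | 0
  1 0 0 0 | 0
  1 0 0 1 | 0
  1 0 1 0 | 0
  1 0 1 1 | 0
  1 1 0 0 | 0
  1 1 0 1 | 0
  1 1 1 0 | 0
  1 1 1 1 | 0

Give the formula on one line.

(c & ((d & ~a) & ~b))

  ~a = 1111111100000000
  (d & ~a) = 0101010100000000
  ~b = 1111000011110000
  ((d & ~a) & ~b) = 0101000000000000
  (c & ((d & ~a) & ~b)) = 0001000000000000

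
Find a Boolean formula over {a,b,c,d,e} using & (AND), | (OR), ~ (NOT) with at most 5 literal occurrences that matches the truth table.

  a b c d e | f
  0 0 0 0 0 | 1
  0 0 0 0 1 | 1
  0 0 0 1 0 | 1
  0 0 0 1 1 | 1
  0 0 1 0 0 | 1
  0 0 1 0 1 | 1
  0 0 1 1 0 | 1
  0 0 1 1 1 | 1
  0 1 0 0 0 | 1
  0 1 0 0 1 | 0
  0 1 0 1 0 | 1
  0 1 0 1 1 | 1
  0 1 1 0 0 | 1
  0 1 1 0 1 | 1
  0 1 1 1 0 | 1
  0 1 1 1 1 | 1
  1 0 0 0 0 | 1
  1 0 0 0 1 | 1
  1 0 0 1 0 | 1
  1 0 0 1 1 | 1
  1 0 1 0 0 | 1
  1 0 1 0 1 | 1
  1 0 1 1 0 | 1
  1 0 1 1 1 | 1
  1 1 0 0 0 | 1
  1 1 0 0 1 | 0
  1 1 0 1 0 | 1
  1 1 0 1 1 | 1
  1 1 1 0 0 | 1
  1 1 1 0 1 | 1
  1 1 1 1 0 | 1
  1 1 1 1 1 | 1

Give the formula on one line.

  ~e = 10101010101010101010101010101010
  (~e | d) = 10111011101110111011101110111011
  ~b = 11111111000000001111111100000000
  ((~e | d) | ~b) = 11111111101110111111111110111011
  (((~e | d) | ~b) | c) = 11111111101111111111111110111111

(((~e | d) | ~b) | c)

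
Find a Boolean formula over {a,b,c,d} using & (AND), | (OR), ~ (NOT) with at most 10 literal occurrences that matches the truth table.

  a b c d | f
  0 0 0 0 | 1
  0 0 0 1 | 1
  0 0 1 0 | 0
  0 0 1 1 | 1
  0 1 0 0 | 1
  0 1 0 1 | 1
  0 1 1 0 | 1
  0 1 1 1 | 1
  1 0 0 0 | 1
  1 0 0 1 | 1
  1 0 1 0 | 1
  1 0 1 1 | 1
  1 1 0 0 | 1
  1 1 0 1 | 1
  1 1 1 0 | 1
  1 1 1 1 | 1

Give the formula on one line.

((((~d & ~c) | (b & ~d)) | b) | (a | d))

  ~d = 1010101010101010
  ~c = 1100110011001100
  (~d & ~c) = 1000100010001000
  (b & ~d) = 0000101000001010
  ((~d & ~c) | (b & ~d)) = 1000101010001010
  (((~d & ~c) | (b & ~d)) | b) = 1000111110001111
  (a | d) = 0101010111111111
  ((((~d & ~c) | (b & ~d)) | b) | (a | d)) = 1101111111111111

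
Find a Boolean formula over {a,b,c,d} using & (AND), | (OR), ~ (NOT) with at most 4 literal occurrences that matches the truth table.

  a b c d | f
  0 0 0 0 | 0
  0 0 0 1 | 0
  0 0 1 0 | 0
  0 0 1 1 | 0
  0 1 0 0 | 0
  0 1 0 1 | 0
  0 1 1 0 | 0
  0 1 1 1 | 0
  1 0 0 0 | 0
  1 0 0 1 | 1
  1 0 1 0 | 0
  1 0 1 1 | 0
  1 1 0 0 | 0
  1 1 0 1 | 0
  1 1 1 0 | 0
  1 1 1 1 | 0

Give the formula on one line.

  ~b = 1111000011110000
  ~c = 1100110011001100
  (d & a) = 0000000001010101
  (~c & (d & a)) = 0000000001000100
  (~b & (~c & (d & a))) = 0000000001000000

(~b & (~c & (d & a)))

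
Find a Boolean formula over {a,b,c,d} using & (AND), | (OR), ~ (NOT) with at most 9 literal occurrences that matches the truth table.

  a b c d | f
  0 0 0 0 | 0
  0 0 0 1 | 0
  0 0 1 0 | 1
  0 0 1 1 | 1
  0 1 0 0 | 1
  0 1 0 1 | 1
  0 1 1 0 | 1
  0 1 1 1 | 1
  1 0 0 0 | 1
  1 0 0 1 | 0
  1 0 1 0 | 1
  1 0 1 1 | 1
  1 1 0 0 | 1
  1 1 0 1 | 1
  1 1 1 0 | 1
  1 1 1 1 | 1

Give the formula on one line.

  (c | b) = 0011111100111111
  ~b = 1111000011110000
  (d & ~b) = 0101000001010000
  (a | (d & ~b)) = 0101000011111111
  ~d = 1010101010101010
  ((a | (d & ~b)) & ~d) = 0000000010101010
  ((c | b) | ((a | (d & ~b)) & ~d)) = 0011111110111111

((c | b) | ((a | (d & ~b)) & ~d))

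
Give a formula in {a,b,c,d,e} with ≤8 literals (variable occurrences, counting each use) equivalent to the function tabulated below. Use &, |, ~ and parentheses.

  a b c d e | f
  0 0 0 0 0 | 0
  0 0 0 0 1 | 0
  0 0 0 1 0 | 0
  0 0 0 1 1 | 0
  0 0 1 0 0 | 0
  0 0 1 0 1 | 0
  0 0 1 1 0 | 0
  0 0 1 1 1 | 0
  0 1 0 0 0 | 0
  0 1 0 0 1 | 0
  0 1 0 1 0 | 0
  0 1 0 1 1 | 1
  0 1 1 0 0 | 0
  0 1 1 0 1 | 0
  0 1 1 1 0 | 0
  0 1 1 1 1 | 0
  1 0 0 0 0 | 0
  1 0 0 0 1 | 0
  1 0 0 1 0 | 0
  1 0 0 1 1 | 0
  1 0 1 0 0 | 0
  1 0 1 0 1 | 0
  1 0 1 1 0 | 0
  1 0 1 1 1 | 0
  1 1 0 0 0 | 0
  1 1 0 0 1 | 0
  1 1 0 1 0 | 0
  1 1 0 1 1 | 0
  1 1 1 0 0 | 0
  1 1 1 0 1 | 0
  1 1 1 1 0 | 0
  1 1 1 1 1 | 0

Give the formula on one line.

((~a & (((~c | (~b | (a & c))) & b) & d)) & e)

  ~a = 11111111111111110000000000000000
  ~c = 11110000111100001111000011110000
  ~b = 11111111000000001111111100000000
  (a & c) = 00000000000000000000111100001111
  (~b | (a & c)) = 11111111000000001111111100001111
  (~c | (~b | (a & c))) = 11111111111100001111111111111111
  ((~c | (~b | (a & c))) & b) = 00000000111100000000000011111111
  (((~c | (~b | (a & c))) & b) & d) = 00000000001100000000000000110011
  (~a & (((~c | (~b | (a & c))) & b) & d)) = 00000000001100000000000000000000
  ((~a & (((~c | (~b | (a & c))) & b) & d)) & e) = 00000000000100000000000000000000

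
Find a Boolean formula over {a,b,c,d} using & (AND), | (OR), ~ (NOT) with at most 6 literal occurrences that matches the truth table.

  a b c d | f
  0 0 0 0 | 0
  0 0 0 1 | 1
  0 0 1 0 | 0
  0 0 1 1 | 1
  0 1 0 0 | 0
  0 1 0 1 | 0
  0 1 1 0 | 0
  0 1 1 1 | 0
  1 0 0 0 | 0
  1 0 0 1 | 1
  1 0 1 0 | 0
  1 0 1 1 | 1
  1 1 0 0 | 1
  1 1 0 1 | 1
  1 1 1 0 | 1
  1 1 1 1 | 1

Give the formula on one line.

((~b & d) | (a & ((~a & c) | b)))

  ~b = 1111000011110000
  (~b & d) = 0101000001010000
  ~a = 1111111100000000
  (~a & c) = 0011001100000000
  ((~a & c) | b) = 0011111100001111
  (a & ((~a & c) | b)) = 0000000000001111
  ((~b & d) | (a & ((~a & c) | b))) = 0101000001011111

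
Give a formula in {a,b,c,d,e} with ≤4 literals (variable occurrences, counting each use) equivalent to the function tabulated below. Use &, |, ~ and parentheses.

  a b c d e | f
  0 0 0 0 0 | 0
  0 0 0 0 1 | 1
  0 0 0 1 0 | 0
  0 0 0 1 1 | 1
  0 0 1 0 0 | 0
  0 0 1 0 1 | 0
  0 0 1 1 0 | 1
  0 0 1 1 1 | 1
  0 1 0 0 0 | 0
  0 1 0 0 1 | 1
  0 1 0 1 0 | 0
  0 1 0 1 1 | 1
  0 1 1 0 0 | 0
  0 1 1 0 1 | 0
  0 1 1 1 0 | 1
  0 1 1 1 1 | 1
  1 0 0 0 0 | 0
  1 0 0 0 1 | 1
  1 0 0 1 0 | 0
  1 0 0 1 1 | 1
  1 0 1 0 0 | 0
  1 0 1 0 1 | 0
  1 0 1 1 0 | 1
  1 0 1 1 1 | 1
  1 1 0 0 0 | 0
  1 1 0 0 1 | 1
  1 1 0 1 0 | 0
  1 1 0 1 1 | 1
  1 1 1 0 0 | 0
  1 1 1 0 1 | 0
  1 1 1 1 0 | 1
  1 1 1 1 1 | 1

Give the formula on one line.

  ~c = 11110000111100001111000011110000
  (d | ~c) = 11110011111100111111001111110011
  (c | e) = 01011111010111110101111101011111
  ((d | ~c) & (c | e)) = 01010011010100110101001101010011

((d | ~c) & (c | e))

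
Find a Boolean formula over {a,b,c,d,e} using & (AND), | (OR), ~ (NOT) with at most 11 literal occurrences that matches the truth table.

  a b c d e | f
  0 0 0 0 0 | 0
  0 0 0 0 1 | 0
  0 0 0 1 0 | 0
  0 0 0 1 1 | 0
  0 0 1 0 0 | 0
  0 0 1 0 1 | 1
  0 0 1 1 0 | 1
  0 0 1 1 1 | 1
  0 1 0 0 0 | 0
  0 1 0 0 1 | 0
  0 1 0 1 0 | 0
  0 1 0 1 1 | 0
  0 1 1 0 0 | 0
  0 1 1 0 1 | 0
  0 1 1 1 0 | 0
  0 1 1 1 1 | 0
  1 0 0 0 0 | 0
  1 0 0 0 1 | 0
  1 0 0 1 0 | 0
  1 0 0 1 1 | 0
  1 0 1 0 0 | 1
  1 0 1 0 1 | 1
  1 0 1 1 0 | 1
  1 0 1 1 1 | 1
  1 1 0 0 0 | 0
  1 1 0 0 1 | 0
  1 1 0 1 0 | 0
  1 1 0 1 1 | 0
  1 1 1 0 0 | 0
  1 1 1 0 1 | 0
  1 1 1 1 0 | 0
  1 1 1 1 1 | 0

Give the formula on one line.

  ~e = 10101010101010101010101010101010
  ~d = 11001100110011001100110011001100
  (~d & e) = 01000100010001000100010001000100
  (~e | (~d & e)) = 11101110111011101110111011101110
  (c | (~e | (~d & e))) = 11101111111011111110111111101111
  ~b = 11111111000000001111111100000000
  (a | d) = 00110011001100111111111111111111
  ((a | d) | e) = 01110111011101111111111111111111
  (~b & ((a | d) | e)) = 01110111000000001111111100000000
  ((c | (~e | (~d & e))) & (~b & ((a | d) | e))) = 01100111000000001110111100000000
  (c & ((c | (~e | (~d & e))) & (~b & ((a | d) | e)))) = 00000111000000000000111100000000

(c & ((c | (~e | (~d & e))) & (~b & ((a | d) | e))))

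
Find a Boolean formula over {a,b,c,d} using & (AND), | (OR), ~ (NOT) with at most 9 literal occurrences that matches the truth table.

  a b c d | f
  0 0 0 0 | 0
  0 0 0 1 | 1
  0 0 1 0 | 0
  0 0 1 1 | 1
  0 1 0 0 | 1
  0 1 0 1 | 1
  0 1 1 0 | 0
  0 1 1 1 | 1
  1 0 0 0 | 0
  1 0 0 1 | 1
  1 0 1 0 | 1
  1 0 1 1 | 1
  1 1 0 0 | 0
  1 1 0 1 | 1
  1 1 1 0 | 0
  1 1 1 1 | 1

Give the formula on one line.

((((b | a) & ((~a & ~c) | (c & ~b))) & (b | ~d)) | d)

  (b | a) = 0000111111111111
  ~a = 1111111100000000
  ~c = 1100110011001100
  (~a & ~c) = 1100110000000000
  ~b = 1111000011110000
  (c & ~b) = 0011000000110000
  ((~a & ~c) | (c & ~b)) = 1111110000110000
  ((b | a) & ((~a & ~c) | (c & ~b))) = 0000110000110000
  ~d = 1010101010101010
  (b | ~d) = 1010111110101111
  (((b | a) & ((~a & ~c) | (c & ~b))) & (b | ~d)) = 0000110000100000
  ((((b | a) & ((~a & ~c) | (c & ~b))) & (b | ~d)) | d) = 0101110101110101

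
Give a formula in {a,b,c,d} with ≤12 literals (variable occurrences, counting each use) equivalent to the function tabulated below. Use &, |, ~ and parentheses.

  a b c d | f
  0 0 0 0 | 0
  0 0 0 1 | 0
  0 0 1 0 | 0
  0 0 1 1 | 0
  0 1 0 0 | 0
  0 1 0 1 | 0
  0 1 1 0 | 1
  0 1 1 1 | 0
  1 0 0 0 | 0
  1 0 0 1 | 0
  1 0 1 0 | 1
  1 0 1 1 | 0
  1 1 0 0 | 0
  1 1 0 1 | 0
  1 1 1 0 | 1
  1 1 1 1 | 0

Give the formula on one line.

  (d | b) = 0101111101011111
  ~b = 1111000011110000
  (~b & a) = 0000000011110000
  ((d | b) | (~b & a)) = 0101111111111111
  (c & ((d | b) | (~b & a))) = 0001001100110011
  ~d = 1010101010101010
  (~d | b) = 1010111110101111
  ((~d | b) & c) = 0010001100100011
  ((c & ((d | b) | (~b & a))) & ((~d | b) & c)) = 0000001100100011
  (((c & ((d | b) | (~b & a))) & ((~d | b) & c)) & ~d) = 0000001000100010

(((c & ((d | b) | (~b & a))) & ((~d | b) & c)) & ~d)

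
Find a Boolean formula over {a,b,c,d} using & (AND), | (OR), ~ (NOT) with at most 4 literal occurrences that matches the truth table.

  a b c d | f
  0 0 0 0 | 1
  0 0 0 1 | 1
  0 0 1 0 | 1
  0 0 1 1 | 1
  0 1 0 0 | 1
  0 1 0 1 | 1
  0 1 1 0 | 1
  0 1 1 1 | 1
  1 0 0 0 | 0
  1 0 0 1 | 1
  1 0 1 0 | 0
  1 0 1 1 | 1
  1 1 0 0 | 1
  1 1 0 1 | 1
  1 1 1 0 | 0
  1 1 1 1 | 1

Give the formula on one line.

  ~a = 1111111100000000
  (~a | d) = 1111111101010101
  ~c = 1100110011001100
  (b & ~c) = 0000110000001100
  ((~a | d) | (b & ~c)) = 1111111101011101

((~a | d) | (b & ~c))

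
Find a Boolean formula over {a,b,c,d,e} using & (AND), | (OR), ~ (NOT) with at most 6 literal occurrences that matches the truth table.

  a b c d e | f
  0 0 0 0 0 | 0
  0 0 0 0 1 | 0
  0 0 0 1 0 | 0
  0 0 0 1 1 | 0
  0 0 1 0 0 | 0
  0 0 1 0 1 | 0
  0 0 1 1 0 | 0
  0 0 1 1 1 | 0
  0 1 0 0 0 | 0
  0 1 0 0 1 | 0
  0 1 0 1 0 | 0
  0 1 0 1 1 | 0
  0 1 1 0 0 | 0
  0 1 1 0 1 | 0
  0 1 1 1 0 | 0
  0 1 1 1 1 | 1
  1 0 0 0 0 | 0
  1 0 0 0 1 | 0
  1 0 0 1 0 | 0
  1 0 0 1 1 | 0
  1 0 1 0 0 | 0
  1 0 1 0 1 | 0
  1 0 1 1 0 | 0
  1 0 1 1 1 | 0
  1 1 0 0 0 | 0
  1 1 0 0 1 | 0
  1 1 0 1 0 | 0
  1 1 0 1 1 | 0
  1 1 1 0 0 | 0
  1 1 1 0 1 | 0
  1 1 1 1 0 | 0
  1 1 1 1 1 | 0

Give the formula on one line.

  ~e = 10101010101010101010101010101010
  ~a = 11111111111111110000000000000000
  (~a & d) = 00110011001100110000000000000000
  (~e | (~a & d)) = 10111011101110111010101010101010
  (b & c) = 00000000000011110000000000001111
  (e & (b & c)) = 00000000000001010000000000000101
  ((~e | (~a & d)) & (e & (b & c))) = 00000000000000010000000000000000

((~e | (~a & d)) & (e & (b & c)))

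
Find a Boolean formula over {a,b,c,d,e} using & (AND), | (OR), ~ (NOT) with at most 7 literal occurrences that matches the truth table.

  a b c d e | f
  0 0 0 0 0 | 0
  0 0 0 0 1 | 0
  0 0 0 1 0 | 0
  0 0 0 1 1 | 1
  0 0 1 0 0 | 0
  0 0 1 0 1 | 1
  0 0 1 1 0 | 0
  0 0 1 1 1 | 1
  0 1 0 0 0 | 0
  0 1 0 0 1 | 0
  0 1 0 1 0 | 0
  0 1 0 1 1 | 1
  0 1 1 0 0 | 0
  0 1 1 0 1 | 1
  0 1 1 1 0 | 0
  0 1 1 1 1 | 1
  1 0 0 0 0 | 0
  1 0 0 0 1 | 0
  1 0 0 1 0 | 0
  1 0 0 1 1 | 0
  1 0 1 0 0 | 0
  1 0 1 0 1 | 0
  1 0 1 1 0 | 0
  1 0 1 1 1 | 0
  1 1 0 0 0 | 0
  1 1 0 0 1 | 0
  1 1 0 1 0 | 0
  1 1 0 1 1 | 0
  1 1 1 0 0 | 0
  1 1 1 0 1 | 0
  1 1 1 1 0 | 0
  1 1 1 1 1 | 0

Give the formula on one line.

  ~a = 11111111111111110000000000000000
  (c & ~a) = 00001111000011110000000000000000
  (e & d) = 00010001000100010001000100010001
  ((c & ~a) | (e & d)) = 00011111000111110001000100010001
  (~a & e) = 01010101010101010000000000000000
  (((c & ~a) | (e & d)) & (~a & e)) = 00010101000101010000000000000000

(((c & ~a) | (e & d)) & (~a & e))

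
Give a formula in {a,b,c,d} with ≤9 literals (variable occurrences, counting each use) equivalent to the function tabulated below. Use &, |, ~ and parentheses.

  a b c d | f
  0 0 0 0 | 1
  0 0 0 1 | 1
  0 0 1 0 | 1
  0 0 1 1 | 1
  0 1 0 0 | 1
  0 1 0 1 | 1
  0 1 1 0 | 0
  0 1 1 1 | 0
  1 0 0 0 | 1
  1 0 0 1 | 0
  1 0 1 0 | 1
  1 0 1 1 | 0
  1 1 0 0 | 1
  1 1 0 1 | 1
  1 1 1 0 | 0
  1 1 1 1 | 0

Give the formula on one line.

((~c | ~b) & (~d | (~a | (b & d))))

  ~c = 1100110011001100
  ~b = 1111000011110000
  (~c | ~b) = 1111110011111100
  ~d = 1010101010101010
  ~a = 1111111100000000
  (b & d) = 0000010100000101
  (~a | (b & d)) = 1111111100000101
  (~d | (~a | (b & d))) = 1111111110101111
  ((~c | ~b) & (~d | (~a | (b & d)))) = 1111110010101100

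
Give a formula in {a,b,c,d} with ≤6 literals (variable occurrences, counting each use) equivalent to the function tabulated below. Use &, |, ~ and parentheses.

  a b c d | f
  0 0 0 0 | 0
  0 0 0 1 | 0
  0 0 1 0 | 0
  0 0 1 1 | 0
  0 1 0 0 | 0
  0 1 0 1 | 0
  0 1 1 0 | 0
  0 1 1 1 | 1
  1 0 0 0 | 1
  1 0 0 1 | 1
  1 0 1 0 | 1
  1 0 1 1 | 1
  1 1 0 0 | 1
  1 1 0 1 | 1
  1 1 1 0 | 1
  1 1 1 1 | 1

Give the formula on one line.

(((a | d) & (b | a)) & (c | a))

  (a | d) = 0101010111111111
  (b | a) = 0000111111111111
  ((a | d) & (b | a)) = 0000010111111111
  (c | a) = 0011001111111111
  (((a | d) & (b | a)) & (c | a)) = 0000000111111111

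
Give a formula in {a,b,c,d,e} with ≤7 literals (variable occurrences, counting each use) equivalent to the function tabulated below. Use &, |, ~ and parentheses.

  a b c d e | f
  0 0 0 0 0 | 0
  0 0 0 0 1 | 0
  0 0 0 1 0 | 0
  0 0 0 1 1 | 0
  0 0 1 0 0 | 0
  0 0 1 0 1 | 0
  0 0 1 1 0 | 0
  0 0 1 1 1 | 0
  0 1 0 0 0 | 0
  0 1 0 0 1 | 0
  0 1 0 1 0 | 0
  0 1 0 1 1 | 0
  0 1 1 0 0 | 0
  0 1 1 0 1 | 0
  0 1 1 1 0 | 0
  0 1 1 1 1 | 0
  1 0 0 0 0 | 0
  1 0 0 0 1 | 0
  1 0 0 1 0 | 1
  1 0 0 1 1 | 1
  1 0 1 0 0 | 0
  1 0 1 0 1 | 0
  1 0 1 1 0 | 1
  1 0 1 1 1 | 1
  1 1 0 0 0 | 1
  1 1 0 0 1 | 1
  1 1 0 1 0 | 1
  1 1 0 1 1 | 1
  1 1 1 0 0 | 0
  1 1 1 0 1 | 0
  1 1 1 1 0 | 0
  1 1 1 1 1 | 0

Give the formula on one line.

  ~b = 11111111000000001111111100000000
  ~c = 11110000111100001111000011110000
  (~b | ~c) = 11111111111100001111111111110000
  ~a = 11111111111111110000000000000000
  (~a | d) = 11111111111111110011001100110011
  ((~a | d) | b) = 11111111111111110011001111111111
  (((~a | d) | b) & a) = 00000000000000000011001111111111
  ((~b | ~c) & (((~a | d) | b) & a)) = 00000000000000000011001111110000

((~b | ~c) & (((~a | d) | b) & a))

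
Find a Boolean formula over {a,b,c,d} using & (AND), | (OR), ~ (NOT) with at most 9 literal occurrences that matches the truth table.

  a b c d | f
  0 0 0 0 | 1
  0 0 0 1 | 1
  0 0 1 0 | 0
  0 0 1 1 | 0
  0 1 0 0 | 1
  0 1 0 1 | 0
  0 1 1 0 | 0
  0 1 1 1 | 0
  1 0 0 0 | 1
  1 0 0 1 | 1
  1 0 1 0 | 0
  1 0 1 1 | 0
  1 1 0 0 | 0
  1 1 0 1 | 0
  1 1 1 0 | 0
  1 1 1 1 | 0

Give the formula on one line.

  ~c = 1100110011001100
  ~b = 1111000011110000
  ~d = 1010101010101010
  (~b | ~d) = 1111101011111010
  ~a = 1111111100000000
  (~a | d) = 1111111101010101
  ((~b | ~d) & (~a | d)) = 1111101001010000
  (((~b | ~d) & (~a | d)) | ~b) = 1111101011110000
  (~c & (((~b | ~d) & (~a | d)) | ~b)) = 1100100011000000

(~c & (((~b | ~d) & (~a | d)) | ~b))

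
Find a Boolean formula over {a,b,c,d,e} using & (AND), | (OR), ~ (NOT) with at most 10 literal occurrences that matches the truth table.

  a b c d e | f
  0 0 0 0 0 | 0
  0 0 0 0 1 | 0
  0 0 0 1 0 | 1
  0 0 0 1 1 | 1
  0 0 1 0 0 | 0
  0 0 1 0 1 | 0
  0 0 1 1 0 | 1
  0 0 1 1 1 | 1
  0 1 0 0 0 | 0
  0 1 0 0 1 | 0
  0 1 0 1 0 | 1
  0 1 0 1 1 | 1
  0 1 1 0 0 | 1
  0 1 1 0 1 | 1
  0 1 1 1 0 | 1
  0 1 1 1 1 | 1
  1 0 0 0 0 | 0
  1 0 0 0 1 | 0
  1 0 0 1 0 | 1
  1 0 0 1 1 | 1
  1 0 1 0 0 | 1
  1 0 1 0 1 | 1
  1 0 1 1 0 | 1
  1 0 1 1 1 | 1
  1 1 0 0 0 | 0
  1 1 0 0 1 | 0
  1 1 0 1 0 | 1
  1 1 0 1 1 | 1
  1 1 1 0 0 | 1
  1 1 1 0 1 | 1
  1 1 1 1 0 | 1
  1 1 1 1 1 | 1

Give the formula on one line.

(((~e | (((b | ~d) & c) & ~d)) & (c & (a | b))) | d)

  ~e = 10101010101010101010101010101010
  ~d = 11001100110011001100110011001100
  (b | ~d) = 11001100111111111100110011111111
  ((b | ~d) & c) = 00001100000011110000110000001111
  (((b | ~d) & c) & ~d) = 00001100000011000000110000001100
  (~e | (((b | ~d) & c) & ~d)) = 10101110101011101010111010101110
  (a | b) = 00000000111111111111111111111111
  (c & (a | b)) = 00000000000011110000111100001111
  ((~e | (((b | ~d) & c) & ~d)) & (c & (a | b))) = 00000000000011100000111000001110
  (((~e | (((b | ~d) & c) & ~d)) & (c & (a | b))) | d) = 00110011001111110011111100111111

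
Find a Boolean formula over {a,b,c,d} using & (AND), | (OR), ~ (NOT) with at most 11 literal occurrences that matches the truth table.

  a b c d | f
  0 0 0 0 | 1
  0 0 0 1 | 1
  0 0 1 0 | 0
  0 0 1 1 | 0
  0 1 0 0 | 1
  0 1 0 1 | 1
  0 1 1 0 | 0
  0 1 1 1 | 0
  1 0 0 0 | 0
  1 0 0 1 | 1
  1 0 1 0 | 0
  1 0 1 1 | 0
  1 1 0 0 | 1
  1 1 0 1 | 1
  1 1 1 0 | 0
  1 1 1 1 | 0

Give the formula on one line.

(~c & (((d | ~a) | (((c & d) | b) & ~c)) | (~a | b)))

  ~c = 1100110011001100
  ~a = 1111111100000000
  (d | ~a) = 1111111101010101
  (c & d) = 0001000100010001
  ((c & d) | b) = 0001111100011111
  (((c & d) | b) & ~c) = 0000110000001100
  ((d | ~a) | (((c & d) | b) & ~c)) = 1111111101011101
  (~a | b) = 1111111100001111
  (((d | ~a) | (((c & d) | b) & ~c)) | (~a | b)) = 1111111101011111
  (~c & (((d | ~a) | (((c & d) | b) & ~c)) | (~a | b))) = 1100110001001100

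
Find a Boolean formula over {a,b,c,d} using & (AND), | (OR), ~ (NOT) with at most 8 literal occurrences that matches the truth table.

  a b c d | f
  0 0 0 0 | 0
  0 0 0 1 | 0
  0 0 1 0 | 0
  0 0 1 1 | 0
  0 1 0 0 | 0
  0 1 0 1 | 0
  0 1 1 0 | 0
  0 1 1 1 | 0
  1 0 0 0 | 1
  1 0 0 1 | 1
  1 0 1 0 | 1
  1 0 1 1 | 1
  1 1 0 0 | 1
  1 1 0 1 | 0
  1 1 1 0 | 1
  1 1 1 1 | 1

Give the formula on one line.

  ~d = 1010101010101010
  ~b = 1111000011110000
  (~d | ~b) = 1111101011111010
  (c | (~d | ~b)) = 1111101111111011
  (a & (c | (~d | ~b))) = 0000000011111011
  ~a = 1111111100000000
  (c | ~b) = 1111001111110011
  (~a | (c | ~b)) = 1111111111110011
  ((a & (c | (~d | ~b))) | (~a | (c | ~b))) = 1111111111111011
  (((a & (c | (~d | ~b))) | (~a | (c | ~b))) & a) = 0000000011111011

(((a & (c | (~d | ~b))) | (~a | (c | ~b))) & a)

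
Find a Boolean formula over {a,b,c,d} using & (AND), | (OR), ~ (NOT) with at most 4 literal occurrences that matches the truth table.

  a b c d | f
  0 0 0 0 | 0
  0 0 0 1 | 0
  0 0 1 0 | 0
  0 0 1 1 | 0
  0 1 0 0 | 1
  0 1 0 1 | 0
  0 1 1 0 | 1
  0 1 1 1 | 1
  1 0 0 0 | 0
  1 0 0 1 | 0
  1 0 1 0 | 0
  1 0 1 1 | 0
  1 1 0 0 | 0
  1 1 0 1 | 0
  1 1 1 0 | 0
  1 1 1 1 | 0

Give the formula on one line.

((~a & b) & (~d | c))

  ~a = 1111111100000000
  (~a & b) = 0000111100000000
  ~d = 1010101010101010
  (~d | c) = 1011101110111011
  ((~a & b) & (~d | c)) = 0000101100000000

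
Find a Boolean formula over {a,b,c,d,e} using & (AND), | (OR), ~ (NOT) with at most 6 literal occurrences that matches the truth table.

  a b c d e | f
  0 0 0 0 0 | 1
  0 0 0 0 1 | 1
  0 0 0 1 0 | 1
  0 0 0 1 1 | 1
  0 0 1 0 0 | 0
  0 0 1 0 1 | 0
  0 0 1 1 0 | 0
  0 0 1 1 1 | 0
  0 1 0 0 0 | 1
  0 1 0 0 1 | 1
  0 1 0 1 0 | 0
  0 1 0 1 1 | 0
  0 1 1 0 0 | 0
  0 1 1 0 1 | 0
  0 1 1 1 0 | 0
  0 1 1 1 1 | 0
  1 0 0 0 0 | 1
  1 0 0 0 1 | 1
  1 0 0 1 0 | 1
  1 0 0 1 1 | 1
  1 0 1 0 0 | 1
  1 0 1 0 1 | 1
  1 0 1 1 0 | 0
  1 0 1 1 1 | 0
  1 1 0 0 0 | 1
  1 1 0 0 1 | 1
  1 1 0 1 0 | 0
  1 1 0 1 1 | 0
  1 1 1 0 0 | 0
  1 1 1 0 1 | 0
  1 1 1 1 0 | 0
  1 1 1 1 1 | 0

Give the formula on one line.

  ~c = 11110000111100001111000011110000
  ~d = 11001100110011001100110011001100
  (~c & ~d) = 11000000110000001100000011000000
  ~b = 11111111000000001111111100000000
  ((~c & ~d) | ~b) = 11111111110000001111111111000000
  (~d & a) = 00000000000000001100110011001100
  (~c | (~d & a)) = 11110000111100001111110011111100
  (((~c & ~d) | ~b) & (~c | (~d & a))) = 11110000110000001111110011000000

(((~c & ~d) | ~b) & (~c | (~d & a)))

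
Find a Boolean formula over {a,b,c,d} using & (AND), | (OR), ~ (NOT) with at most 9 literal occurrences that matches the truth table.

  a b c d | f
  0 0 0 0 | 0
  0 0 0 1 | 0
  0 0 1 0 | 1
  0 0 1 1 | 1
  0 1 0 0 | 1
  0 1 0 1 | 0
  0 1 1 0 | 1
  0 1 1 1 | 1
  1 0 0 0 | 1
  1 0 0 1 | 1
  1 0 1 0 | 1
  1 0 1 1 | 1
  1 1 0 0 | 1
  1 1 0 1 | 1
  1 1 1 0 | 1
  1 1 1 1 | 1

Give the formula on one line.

  (d | b) = 0101111101011111
  ~c = 1100110011001100
  (d | ~c) = 1101110111011101
  ((d | b) & (d | ~c)) = 0101110101011101
  (((d | b) & (d | ~c)) | a) = 0101110111111111
  ~d = 1010101010101010
  ((((d | b) & (d | ~c)) | a) & ~d) = 0000100010101010
  (c | a) = 0011001111111111
  (((((d | b) & (d | ~c)) | a) & ~d) | (c | a)) = 0011101111111111

(((((d | b) & (d | ~c)) | a) & ~d) | (c | a))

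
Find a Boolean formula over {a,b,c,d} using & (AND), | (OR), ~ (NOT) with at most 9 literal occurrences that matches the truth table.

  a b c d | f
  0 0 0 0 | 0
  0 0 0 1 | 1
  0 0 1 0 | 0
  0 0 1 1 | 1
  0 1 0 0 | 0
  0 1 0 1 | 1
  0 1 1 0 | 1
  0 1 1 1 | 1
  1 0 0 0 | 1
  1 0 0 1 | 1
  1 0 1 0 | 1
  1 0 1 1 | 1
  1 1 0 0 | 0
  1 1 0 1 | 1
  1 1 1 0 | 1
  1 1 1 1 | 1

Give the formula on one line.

  ~a = 1111111100000000
  ~b = 1111000011110000
  (~a | ~b) = 1111111111110000
  (a & (~a | ~b)) = 0000000011110000
  ~d = 1010101010101010
  (~d & b) = 0000101000001010
  (d | (~d & b)) = 0101111101011111
  ((d | (~d & b)) & c) = 0001001100010011
  (d | ((d | (~d & b)) & c)) = 0101011101010111
  ((a & (~a | ~b)) | (d | ((d | (~d & b)) & c))) = 0101011111110111

((a & (~a | ~b)) | (d | ((d | (~d & b)) & c)))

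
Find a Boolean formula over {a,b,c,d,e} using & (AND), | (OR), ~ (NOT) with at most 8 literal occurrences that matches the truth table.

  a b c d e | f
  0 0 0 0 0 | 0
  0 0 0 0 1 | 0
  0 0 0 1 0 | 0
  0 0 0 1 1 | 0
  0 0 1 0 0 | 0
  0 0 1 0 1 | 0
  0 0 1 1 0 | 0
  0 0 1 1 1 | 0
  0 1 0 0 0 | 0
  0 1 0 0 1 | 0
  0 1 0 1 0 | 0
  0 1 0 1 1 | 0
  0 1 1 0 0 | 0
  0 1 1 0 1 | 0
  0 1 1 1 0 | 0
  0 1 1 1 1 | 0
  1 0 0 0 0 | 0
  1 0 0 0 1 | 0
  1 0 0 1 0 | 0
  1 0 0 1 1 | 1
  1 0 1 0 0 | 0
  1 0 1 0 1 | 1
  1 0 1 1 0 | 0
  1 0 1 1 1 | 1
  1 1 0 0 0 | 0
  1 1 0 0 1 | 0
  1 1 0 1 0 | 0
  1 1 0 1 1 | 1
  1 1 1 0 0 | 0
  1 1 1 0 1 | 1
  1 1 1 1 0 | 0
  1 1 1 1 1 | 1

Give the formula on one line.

((a & ((d | ((~b | d) & ~e)) | (d | c))) & e)

  ~b = 11111111000000001111111100000000
  (~b | d) = 11111111001100111111111100110011
  ~e = 10101010101010101010101010101010
  ((~b | d) & ~e) = 10101010001000101010101000100010
  (d | ((~b | d) & ~e)) = 10111011001100111011101100110011
  (d | c) = 00111111001111110011111100111111
  ((d | ((~b | d) & ~e)) | (d | c)) = 10111111001111111011111100111111
  (a & ((d | ((~b | d) & ~e)) | (d | c))) = 00000000000000001011111100111111
  ((a & ((d | ((~b | d) & ~e)) | (d | c))) & e) = 00000000000000000001010100010101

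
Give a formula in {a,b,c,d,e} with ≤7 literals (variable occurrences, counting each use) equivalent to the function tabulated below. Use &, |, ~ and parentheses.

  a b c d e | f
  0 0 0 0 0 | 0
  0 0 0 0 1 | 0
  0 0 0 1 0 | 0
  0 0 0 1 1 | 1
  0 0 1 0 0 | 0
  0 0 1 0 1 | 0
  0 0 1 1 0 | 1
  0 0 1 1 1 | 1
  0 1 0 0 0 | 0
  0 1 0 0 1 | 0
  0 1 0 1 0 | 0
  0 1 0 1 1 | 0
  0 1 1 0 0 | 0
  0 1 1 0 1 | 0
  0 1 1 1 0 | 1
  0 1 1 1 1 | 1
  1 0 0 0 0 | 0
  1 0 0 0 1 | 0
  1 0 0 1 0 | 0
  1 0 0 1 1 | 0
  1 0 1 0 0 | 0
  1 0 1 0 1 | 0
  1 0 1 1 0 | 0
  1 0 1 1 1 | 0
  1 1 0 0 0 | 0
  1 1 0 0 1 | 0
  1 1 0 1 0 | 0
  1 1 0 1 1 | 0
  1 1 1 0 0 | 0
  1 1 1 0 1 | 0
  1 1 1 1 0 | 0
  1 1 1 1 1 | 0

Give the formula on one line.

((~d | ~a) & (d & ((e & ~b) | c)))

  ~d = 11001100110011001100110011001100
  ~a = 11111111111111110000000000000000
  (~d | ~a) = 11111111111111111100110011001100
  ~b = 11111111000000001111111100000000
  (e & ~b) = 01010101000000000101010100000000
  ((e & ~b) | c) = 01011111000011110101111100001111
  (d & ((e & ~b) | c)) = 00010011000000110001001100000011
  ((~d | ~a) & (d & ((e & ~b) | c))) = 00010011000000110000000000000000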